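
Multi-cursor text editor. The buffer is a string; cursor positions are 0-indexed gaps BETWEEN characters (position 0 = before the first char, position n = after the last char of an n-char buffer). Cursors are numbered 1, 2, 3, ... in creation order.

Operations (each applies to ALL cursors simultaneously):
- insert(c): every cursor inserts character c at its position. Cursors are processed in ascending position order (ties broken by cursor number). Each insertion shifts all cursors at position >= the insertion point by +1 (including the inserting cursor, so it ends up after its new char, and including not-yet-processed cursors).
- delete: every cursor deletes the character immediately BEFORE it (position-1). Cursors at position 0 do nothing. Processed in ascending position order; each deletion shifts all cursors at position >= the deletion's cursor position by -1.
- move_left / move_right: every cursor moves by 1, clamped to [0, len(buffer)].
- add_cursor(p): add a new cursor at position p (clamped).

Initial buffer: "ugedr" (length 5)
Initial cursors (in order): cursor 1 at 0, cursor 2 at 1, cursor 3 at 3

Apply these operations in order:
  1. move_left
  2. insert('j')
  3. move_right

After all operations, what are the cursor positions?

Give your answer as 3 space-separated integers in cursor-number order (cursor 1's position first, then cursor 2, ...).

Answer: 3 3 6

Derivation:
After op 1 (move_left): buffer="ugedr" (len 5), cursors c1@0 c2@0 c3@2, authorship .....
After op 2 (insert('j')): buffer="jjugjedr" (len 8), cursors c1@2 c2@2 c3@5, authorship 12..3...
After op 3 (move_right): buffer="jjugjedr" (len 8), cursors c1@3 c2@3 c3@6, authorship 12..3...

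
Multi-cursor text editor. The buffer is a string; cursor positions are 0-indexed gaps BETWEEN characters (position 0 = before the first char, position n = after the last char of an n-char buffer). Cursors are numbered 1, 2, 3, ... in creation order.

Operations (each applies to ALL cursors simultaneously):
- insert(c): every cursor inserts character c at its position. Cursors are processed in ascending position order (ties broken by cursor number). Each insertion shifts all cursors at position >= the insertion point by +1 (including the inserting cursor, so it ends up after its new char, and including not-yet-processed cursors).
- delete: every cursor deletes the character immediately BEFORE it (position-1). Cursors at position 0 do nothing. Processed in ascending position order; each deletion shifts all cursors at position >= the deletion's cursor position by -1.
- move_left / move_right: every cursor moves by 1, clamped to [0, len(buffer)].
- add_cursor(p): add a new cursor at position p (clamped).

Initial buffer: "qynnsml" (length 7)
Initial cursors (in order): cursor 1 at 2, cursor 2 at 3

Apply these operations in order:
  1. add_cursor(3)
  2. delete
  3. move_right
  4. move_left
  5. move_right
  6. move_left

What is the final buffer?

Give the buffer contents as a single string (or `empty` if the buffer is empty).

After op 1 (add_cursor(3)): buffer="qynnsml" (len 7), cursors c1@2 c2@3 c3@3, authorship .......
After op 2 (delete): buffer="nsml" (len 4), cursors c1@0 c2@0 c3@0, authorship ....
After op 3 (move_right): buffer="nsml" (len 4), cursors c1@1 c2@1 c3@1, authorship ....
After op 4 (move_left): buffer="nsml" (len 4), cursors c1@0 c2@0 c3@0, authorship ....
After op 5 (move_right): buffer="nsml" (len 4), cursors c1@1 c2@1 c3@1, authorship ....
After op 6 (move_left): buffer="nsml" (len 4), cursors c1@0 c2@0 c3@0, authorship ....

Answer: nsml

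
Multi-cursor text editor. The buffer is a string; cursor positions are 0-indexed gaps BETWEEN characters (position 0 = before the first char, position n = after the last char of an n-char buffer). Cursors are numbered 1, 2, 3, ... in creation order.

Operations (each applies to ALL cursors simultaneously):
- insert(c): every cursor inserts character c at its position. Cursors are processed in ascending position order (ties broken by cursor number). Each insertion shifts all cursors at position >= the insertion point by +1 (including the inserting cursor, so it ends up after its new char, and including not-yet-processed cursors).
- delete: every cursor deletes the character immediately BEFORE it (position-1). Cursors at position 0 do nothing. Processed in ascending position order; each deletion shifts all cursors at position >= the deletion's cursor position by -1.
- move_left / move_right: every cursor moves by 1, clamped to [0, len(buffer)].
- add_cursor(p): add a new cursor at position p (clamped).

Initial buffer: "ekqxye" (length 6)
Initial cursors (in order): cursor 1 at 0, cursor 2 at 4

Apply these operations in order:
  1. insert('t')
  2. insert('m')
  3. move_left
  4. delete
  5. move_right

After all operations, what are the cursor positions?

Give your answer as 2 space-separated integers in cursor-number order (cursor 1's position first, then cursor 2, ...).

After op 1 (insert('t')): buffer="tekqxtye" (len 8), cursors c1@1 c2@6, authorship 1....2..
After op 2 (insert('m')): buffer="tmekqxtmye" (len 10), cursors c1@2 c2@8, authorship 11....22..
After op 3 (move_left): buffer="tmekqxtmye" (len 10), cursors c1@1 c2@7, authorship 11....22..
After op 4 (delete): buffer="mekqxmye" (len 8), cursors c1@0 c2@5, authorship 1....2..
After op 5 (move_right): buffer="mekqxmye" (len 8), cursors c1@1 c2@6, authorship 1....2..

Answer: 1 6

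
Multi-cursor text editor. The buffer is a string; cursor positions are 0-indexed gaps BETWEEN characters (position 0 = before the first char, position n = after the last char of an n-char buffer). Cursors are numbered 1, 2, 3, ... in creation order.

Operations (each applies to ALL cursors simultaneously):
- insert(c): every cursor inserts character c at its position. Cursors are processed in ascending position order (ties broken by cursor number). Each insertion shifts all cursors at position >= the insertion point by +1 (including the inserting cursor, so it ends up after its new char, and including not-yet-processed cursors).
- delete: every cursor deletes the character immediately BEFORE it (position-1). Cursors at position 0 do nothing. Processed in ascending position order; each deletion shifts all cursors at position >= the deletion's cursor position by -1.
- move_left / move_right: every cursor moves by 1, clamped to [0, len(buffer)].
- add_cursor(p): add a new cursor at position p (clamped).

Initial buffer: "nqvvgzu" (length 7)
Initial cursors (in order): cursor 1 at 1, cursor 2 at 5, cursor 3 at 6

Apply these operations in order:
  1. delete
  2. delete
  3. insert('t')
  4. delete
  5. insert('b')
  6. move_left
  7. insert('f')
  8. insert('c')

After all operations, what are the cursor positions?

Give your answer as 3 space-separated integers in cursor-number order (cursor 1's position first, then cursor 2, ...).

Answer: 2 9 9

Derivation:
After op 1 (delete): buffer="qvvu" (len 4), cursors c1@0 c2@3 c3@3, authorship ....
After op 2 (delete): buffer="qu" (len 2), cursors c1@0 c2@1 c3@1, authorship ..
After op 3 (insert('t')): buffer="tqttu" (len 5), cursors c1@1 c2@4 c3@4, authorship 1.23.
After op 4 (delete): buffer="qu" (len 2), cursors c1@0 c2@1 c3@1, authorship ..
After op 5 (insert('b')): buffer="bqbbu" (len 5), cursors c1@1 c2@4 c3@4, authorship 1.23.
After op 6 (move_left): buffer="bqbbu" (len 5), cursors c1@0 c2@3 c3@3, authorship 1.23.
After op 7 (insert('f')): buffer="fbqbffbu" (len 8), cursors c1@1 c2@6 c3@6, authorship 11.2233.
After op 8 (insert('c')): buffer="fcbqbffccbu" (len 11), cursors c1@2 c2@9 c3@9, authorship 111.223233.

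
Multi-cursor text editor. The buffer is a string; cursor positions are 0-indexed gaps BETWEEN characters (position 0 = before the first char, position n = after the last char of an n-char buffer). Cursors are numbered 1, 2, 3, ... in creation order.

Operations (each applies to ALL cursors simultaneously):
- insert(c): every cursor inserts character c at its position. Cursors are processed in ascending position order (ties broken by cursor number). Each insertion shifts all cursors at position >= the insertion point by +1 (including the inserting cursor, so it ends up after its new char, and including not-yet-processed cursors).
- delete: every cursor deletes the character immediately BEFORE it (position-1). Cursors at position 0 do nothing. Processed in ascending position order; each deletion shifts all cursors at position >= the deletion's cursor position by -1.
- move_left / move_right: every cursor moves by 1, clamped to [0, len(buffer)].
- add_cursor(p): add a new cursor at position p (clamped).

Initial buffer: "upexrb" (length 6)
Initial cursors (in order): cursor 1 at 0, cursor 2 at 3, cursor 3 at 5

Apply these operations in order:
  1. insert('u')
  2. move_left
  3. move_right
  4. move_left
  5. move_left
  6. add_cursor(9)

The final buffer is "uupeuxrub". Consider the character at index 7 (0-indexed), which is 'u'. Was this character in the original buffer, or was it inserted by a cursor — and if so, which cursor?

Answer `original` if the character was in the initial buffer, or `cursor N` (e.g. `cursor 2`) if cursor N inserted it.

After op 1 (insert('u')): buffer="uupeuxrub" (len 9), cursors c1@1 c2@5 c3@8, authorship 1...2..3.
After op 2 (move_left): buffer="uupeuxrub" (len 9), cursors c1@0 c2@4 c3@7, authorship 1...2..3.
After op 3 (move_right): buffer="uupeuxrub" (len 9), cursors c1@1 c2@5 c3@8, authorship 1...2..3.
After op 4 (move_left): buffer="uupeuxrub" (len 9), cursors c1@0 c2@4 c3@7, authorship 1...2..3.
After op 5 (move_left): buffer="uupeuxrub" (len 9), cursors c1@0 c2@3 c3@6, authorship 1...2..3.
After op 6 (add_cursor(9)): buffer="uupeuxrub" (len 9), cursors c1@0 c2@3 c3@6 c4@9, authorship 1...2..3.
Authorship (.=original, N=cursor N): 1 . . . 2 . . 3 .
Index 7: author = 3

Answer: cursor 3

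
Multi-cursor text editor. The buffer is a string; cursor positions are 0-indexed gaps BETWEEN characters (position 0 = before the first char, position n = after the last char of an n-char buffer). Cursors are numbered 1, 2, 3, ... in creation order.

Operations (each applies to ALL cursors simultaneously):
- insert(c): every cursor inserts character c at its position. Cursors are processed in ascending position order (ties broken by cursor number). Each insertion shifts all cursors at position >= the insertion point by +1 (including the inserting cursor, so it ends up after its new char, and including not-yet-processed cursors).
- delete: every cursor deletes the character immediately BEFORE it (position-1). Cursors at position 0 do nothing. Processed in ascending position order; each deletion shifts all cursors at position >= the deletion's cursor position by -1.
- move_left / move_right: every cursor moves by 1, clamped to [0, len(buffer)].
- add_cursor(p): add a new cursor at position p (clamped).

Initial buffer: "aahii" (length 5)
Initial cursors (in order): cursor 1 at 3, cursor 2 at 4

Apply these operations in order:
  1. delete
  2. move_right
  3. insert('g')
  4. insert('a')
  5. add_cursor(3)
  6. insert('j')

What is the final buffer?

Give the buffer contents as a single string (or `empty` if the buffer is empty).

Answer: aaijggaajj

Derivation:
After op 1 (delete): buffer="aai" (len 3), cursors c1@2 c2@2, authorship ...
After op 2 (move_right): buffer="aai" (len 3), cursors c1@3 c2@3, authorship ...
After op 3 (insert('g')): buffer="aaigg" (len 5), cursors c1@5 c2@5, authorship ...12
After op 4 (insert('a')): buffer="aaiggaa" (len 7), cursors c1@7 c2@7, authorship ...1212
After op 5 (add_cursor(3)): buffer="aaiggaa" (len 7), cursors c3@3 c1@7 c2@7, authorship ...1212
After op 6 (insert('j')): buffer="aaijggaajj" (len 10), cursors c3@4 c1@10 c2@10, authorship ...3121212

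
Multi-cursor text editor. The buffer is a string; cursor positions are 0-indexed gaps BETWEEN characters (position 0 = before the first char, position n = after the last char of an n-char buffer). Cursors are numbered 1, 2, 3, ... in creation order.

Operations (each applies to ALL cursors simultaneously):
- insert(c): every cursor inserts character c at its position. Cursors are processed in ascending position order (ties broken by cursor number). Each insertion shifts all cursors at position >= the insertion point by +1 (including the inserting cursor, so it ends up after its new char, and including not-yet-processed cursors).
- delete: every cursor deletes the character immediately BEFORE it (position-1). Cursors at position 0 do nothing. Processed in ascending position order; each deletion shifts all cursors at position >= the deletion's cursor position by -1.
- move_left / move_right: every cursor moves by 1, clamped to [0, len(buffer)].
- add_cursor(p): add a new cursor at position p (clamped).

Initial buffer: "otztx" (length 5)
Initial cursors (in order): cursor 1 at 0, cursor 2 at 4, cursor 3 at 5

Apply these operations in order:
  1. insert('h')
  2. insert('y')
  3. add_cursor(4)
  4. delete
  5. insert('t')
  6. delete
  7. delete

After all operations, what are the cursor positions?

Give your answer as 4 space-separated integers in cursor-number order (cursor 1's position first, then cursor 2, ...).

Answer: 0 2 3 0

Derivation:
After op 1 (insert('h')): buffer="hotzthxh" (len 8), cursors c1@1 c2@6 c3@8, authorship 1....2.3
After op 2 (insert('y')): buffer="hyotzthyxhy" (len 11), cursors c1@2 c2@8 c3@11, authorship 11....22.33
After op 3 (add_cursor(4)): buffer="hyotzthyxhy" (len 11), cursors c1@2 c4@4 c2@8 c3@11, authorship 11....22.33
After op 4 (delete): buffer="hozthxh" (len 7), cursors c1@1 c4@2 c2@5 c3@7, authorship 1...2.3
After op 5 (insert('t')): buffer="htotzthtxht" (len 11), cursors c1@2 c4@4 c2@8 c3@11, authorship 11.4..22.33
After op 6 (delete): buffer="hozthxh" (len 7), cursors c1@1 c4@2 c2@5 c3@7, authorship 1...2.3
After op 7 (delete): buffer="ztx" (len 3), cursors c1@0 c4@0 c2@2 c3@3, authorship ...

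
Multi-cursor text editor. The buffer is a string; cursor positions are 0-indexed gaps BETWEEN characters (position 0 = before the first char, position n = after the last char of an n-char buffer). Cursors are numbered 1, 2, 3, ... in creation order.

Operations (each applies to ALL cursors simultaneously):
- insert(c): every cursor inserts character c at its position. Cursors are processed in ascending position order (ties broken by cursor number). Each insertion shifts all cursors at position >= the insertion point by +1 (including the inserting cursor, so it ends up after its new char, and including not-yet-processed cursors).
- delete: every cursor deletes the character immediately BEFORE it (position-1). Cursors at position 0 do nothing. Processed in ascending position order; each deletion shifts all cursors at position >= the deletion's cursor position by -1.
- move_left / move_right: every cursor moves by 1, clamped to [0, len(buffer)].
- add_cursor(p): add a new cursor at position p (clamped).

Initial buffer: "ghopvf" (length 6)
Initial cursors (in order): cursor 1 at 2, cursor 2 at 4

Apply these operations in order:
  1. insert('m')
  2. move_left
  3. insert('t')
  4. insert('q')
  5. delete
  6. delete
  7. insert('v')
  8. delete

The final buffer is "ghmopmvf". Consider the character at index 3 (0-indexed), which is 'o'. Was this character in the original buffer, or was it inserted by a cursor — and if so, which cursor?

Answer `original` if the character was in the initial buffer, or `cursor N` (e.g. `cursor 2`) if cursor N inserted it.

Answer: original

Derivation:
After op 1 (insert('m')): buffer="ghmopmvf" (len 8), cursors c1@3 c2@6, authorship ..1..2..
After op 2 (move_left): buffer="ghmopmvf" (len 8), cursors c1@2 c2@5, authorship ..1..2..
After op 3 (insert('t')): buffer="ghtmoptmvf" (len 10), cursors c1@3 c2@7, authorship ..11..22..
After op 4 (insert('q')): buffer="ghtqmoptqmvf" (len 12), cursors c1@4 c2@9, authorship ..111..222..
After op 5 (delete): buffer="ghtmoptmvf" (len 10), cursors c1@3 c2@7, authorship ..11..22..
After op 6 (delete): buffer="ghmopmvf" (len 8), cursors c1@2 c2@5, authorship ..1..2..
After op 7 (insert('v')): buffer="ghvmopvmvf" (len 10), cursors c1@3 c2@7, authorship ..11..22..
After op 8 (delete): buffer="ghmopmvf" (len 8), cursors c1@2 c2@5, authorship ..1..2..
Authorship (.=original, N=cursor N): . . 1 . . 2 . .
Index 3: author = original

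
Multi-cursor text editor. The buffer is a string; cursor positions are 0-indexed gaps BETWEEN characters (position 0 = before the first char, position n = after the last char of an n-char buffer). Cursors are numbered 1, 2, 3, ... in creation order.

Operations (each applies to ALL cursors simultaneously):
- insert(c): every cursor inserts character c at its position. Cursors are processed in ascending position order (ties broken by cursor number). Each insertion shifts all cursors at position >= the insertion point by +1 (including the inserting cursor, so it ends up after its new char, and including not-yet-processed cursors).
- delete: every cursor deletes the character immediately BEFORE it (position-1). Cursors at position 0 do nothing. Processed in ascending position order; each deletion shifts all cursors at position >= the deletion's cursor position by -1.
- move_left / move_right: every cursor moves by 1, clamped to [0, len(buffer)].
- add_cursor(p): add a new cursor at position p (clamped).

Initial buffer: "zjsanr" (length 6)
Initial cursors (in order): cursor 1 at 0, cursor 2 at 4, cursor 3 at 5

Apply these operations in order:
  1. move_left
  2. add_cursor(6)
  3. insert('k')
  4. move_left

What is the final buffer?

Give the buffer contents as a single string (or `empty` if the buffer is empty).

Answer: kzjskaknrk

Derivation:
After op 1 (move_left): buffer="zjsanr" (len 6), cursors c1@0 c2@3 c3@4, authorship ......
After op 2 (add_cursor(6)): buffer="zjsanr" (len 6), cursors c1@0 c2@3 c3@4 c4@6, authorship ......
After op 3 (insert('k')): buffer="kzjskaknrk" (len 10), cursors c1@1 c2@5 c3@7 c4@10, authorship 1...2.3..4
After op 4 (move_left): buffer="kzjskaknrk" (len 10), cursors c1@0 c2@4 c3@6 c4@9, authorship 1...2.3..4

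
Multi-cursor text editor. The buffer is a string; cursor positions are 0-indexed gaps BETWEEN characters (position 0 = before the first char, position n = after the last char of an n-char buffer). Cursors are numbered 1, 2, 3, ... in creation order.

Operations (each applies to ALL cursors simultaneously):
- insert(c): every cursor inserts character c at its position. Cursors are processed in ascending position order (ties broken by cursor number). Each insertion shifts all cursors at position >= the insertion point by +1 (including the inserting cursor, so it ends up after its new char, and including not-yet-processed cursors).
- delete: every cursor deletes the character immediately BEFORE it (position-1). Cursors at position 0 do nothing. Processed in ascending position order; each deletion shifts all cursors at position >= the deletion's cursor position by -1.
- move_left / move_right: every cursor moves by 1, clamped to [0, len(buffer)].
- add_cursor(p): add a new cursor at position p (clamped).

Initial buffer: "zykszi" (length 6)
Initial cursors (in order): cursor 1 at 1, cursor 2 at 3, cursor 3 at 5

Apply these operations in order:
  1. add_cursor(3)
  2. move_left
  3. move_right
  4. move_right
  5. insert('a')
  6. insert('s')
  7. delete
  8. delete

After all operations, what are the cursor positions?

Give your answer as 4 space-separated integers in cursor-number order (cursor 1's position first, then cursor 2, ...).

After op 1 (add_cursor(3)): buffer="zykszi" (len 6), cursors c1@1 c2@3 c4@3 c3@5, authorship ......
After op 2 (move_left): buffer="zykszi" (len 6), cursors c1@0 c2@2 c4@2 c3@4, authorship ......
After op 3 (move_right): buffer="zykszi" (len 6), cursors c1@1 c2@3 c4@3 c3@5, authorship ......
After op 4 (move_right): buffer="zykszi" (len 6), cursors c1@2 c2@4 c4@4 c3@6, authorship ......
After op 5 (insert('a')): buffer="zyaksaazia" (len 10), cursors c1@3 c2@7 c4@7 c3@10, authorship ..1..24..3
After op 6 (insert('s')): buffer="zyasksaasszias" (len 14), cursors c1@4 c2@10 c4@10 c3@14, authorship ..11..2424..33
After op 7 (delete): buffer="zyaksaazia" (len 10), cursors c1@3 c2@7 c4@7 c3@10, authorship ..1..24..3
After op 8 (delete): buffer="zykszi" (len 6), cursors c1@2 c2@4 c4@4 c3@6, authorship ......

Answer: 2 4 6 4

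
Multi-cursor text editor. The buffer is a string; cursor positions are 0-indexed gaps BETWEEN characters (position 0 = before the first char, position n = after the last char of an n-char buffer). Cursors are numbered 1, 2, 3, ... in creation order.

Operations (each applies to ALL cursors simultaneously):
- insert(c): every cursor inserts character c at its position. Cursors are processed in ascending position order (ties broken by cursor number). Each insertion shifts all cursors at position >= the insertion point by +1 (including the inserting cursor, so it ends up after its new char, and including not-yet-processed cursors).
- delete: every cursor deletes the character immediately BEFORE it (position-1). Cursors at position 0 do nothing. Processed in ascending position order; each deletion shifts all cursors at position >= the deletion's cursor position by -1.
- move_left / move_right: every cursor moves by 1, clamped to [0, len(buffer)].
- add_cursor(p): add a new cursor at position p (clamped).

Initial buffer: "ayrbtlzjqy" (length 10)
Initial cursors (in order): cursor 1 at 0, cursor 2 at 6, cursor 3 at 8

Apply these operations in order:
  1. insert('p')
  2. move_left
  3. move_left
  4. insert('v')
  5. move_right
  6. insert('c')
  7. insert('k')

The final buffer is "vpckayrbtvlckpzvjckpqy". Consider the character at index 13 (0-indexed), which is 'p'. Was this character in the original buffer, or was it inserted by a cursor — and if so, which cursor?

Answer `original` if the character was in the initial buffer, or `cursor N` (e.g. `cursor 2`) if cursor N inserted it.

After op 1 (insert('p')): buffer="payrbtlpzjpqy" (len 13), cursors c1@1 c2@8 c3@11, authorship 1......2..3..
After op 2 (move_left): buffer="payrbtlpzjpqy" (len 13), cursors c1@0 c2@7 c3@10, authorship 1......2..3..
After op 3 (move_left): buffer="payrbtlpzjpqy" (len 13), cursors c1@0 c2@6 c3@9, authorship 1......2..3..
After op 4 (insert('v')): buffer="vpayrbtvlpzvjpqy" (len 16), cursors c1@1 c2@8 c3@12, authorship 11.....2.2.3.3..
After op 5 (move_right): buffer="vpayrbtvlpzvjpqy" (len 16), cursors c1@2 c2@9 c3@13, authorship 11.....2.2.3.3..
After op 6 (insert('c')): buffer="vpcayrbtvlcpzvjcpqy" (len 19), cursors c1@3 c2@11 c3@16, authorship 111.....2.22.3.33..
After op 7 (insert('k')): buffer="vpckayrbtvlckpzvjckpqy" (len 22), cursors c1@4 c2@13 c3@19, authorship 1111.....2.222.3.333..
Authorship (.=original, N=cursor N): 1 1 1 1 . . . . . 2 . 2 2 2 . 3 . 3 3 3 . .
Index 13: author = 2

Answer: cursor 2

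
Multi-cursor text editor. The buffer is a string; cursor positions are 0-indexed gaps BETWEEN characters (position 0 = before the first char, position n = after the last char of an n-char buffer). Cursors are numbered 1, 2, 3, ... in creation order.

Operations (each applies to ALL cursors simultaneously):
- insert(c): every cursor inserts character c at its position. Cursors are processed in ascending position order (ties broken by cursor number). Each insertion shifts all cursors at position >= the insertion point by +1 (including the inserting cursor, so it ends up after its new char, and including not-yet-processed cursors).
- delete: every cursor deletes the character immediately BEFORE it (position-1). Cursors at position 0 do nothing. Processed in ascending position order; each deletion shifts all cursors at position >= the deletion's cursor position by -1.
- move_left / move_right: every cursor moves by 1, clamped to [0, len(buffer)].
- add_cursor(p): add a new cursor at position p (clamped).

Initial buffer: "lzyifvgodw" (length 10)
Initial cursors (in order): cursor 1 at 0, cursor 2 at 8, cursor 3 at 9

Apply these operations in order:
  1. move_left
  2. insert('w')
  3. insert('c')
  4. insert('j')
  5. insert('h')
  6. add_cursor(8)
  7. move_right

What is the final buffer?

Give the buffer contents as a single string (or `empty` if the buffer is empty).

After op 1 (move_left): buffer="lzyifvgodw" (len 10), cursors c1@0 c2@7 c3@8, authorship ..........
After op 2 (insert('w')): buffer="wlzyifvgwowdw" (len 13), cursors c1@1 c2@9 c3@11, authorship 1.......2.3..
After op 3 (insert('c')): buffer="wclzyifvgwcowcdw" (len 16), cursors c1@2 c2@11 c3@14, authorship 11.......22.33..
After op 4 (insert('j')): buffer="wcjlzyifvgwcjowcjdw" (len 19), cursors c1@3 c2@13 c3@17, authorship 111.......222.333..
After op 5 (insert('h')): buffer="wcjhlzyifvgwcjhowcjhdw" (len 22), cursors c1@4 c2@15 c3@20, authorship 1111.......2222.3333..
After op 6 (add_cursor(8)): buffer="wcjhlzyifvgwcjhowcjhdw" (len 22), cursors c1@4 c4@8 c2@15 c3@20, authorship 1111.......2222.3333..
After op 7 (move_right): buffer="wcjhlzyifvgwcjhowcjhdw" (len 22), cursors c1@5 c4@9 c2@16 c3@21, authorship 1111.......2222.3333..

Answer: wcjhlzyifvgwcjhowcjhdw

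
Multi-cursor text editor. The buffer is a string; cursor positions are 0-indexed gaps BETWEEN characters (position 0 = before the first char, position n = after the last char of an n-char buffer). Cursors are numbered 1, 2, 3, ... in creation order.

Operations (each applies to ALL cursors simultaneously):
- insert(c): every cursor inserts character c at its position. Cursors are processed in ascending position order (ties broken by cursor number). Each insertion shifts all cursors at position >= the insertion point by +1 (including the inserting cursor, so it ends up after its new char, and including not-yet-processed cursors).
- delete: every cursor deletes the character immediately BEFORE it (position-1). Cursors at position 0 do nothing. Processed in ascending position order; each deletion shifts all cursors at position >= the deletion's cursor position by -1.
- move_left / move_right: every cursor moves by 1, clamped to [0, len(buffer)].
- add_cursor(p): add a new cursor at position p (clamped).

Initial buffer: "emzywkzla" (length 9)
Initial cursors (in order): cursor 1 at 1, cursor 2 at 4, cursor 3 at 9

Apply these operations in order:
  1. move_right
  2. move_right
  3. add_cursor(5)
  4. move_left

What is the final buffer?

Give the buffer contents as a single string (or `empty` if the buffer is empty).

Answer: emzywkzla

Derivation:
After op 1 (move_right): buffer="emzywkzla" (len 9), cursors c1@2 c2@5 c3@9, authorship .........
After op 2 (move_right): buffer="emzywkzla" (len 9), cursors c1@3 c2@6 c3@9, authorship .........
After op 3 (add_cursor(5)): buffer="emzywkzla" (len 9), cursors c1@3 c4@5 c2@6 c3@9, authorship .........
After op 4 (move_left): buffer="emzywkzla" (len 9), cursors c1@2 c4@4 c2@5 c3@8, authorship .........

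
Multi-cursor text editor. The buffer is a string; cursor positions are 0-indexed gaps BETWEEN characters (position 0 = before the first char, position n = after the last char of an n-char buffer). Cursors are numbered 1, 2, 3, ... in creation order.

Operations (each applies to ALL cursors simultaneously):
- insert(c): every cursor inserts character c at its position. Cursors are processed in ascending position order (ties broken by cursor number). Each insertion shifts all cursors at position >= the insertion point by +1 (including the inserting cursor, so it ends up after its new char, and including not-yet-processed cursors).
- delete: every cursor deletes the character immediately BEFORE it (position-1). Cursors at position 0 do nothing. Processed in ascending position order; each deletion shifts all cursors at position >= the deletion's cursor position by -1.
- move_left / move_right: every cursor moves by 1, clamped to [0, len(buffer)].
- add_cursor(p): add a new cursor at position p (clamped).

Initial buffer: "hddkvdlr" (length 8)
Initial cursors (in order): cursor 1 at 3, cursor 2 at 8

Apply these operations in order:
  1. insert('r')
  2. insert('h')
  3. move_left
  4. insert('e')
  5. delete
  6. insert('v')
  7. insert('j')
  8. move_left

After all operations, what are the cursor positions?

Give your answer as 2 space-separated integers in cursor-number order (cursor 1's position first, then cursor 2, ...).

Answer: 5 14

Derivation:
After op 1 (insert('r')): buffer="hddrkvdlrr" (len 10), cursors c1@4 c2@10, authorship ...1.....2
After op 2 (insert('h')): buffer="hddrhkvdlrrh" (len 12), cursors c1@5 c2@12, authorship ...11.....22
After op 3 (move_left): buffer="hddrhkvdlrrh" (len 12), cursors c1@4 c2@11, authorship ...11.....22
After op 4 (insert('e')): buffer="hddrehkvdlrreh" (len 14), cursors c1@5 c2@13, authorship ...111.....222
After op 5 (delete): buffer="hddrhkvdlrrh" (len 12), cursors c1@4 c2@11, authorship ...11.....22
After op 6 (insert('v')): buffer="hddrvhkvdlrrvh" (len 14), cursors c1@5 c2@13, authorship ...111.....222
After op 7 (insert('j')): buffer="hddrvjhkvdlrrvjh" (len 16), cursors c1@6 c2@15, authorship ...1111.....2222
After op 8 (move_left): buffer="hddrvjhkvdlrrvjh" (len 16), cursors c1@5 c2@14, authorship ...1111.....2222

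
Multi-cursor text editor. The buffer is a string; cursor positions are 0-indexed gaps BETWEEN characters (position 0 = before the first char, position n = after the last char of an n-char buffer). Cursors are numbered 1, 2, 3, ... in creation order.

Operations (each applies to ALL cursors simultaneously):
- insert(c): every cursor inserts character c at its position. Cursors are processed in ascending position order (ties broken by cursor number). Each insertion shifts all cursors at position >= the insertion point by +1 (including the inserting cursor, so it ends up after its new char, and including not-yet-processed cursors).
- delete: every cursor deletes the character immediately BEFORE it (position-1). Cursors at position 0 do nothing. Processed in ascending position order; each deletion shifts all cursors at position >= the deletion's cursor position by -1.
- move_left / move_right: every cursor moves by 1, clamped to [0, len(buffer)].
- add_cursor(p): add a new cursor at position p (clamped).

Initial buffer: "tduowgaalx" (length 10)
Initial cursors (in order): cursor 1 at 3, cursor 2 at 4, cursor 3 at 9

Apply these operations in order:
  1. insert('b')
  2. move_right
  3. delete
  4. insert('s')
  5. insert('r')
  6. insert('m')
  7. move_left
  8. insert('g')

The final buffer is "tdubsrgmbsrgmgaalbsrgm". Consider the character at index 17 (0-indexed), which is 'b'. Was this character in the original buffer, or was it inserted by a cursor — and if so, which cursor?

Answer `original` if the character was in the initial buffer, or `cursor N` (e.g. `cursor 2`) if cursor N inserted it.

After op 1 (insert('b')): buffer="tdubobwgaalbx" (len 13), cursors c1@4 c2@6 c3@12, authorship ...1.2.....3.
After op 2 (move_right): buffer="tdubobwgaalbx" (len 13), cursors c1@5 c2@7 c3@13, authorship ...1.2.....3.
After op 3 (delete): buffer="tdubbgaalb" (len 10), cursors c1@4 c2@5 c3@10, authorship ...12....3
After op 4 (insert('s')): buffer="tdubsbsgaalbs" (len 13), cursors c1@5 c2@7 c3@13, authorship ...1122....33
After op 5 (insert('r')): buffer="tdubsrbsrgaalbsr" (len 16), cursors c1@6 c2@9 c3@16, authorship ...111222....333
After op 6 (insert('m')): buffer="tdubsrmbsrmgaalbsrm" (len 19), cursors c1@7 c2@11 c3@19, authorship ...11112222....3333
After op 7 (move_left): buffer="tdubsrmbsrmgaalbsrm" (len 19), cursors c1@6 c2@10 c3@18, authorship ...11112222....3333
After op 8 (insert('g')): buffer="tdubsrgmbsrgmgaalbsrgm" (len 22), cursors c1@7 c2@12 c3@21, authorship ...1111122222....33333
Authorship (.=original, N=cursor N): . . . 1 1 1 1 1 2 2 2 2 2 . . . . 3 3 3 3 3
Index 17: author = 3

Answer: cursor 3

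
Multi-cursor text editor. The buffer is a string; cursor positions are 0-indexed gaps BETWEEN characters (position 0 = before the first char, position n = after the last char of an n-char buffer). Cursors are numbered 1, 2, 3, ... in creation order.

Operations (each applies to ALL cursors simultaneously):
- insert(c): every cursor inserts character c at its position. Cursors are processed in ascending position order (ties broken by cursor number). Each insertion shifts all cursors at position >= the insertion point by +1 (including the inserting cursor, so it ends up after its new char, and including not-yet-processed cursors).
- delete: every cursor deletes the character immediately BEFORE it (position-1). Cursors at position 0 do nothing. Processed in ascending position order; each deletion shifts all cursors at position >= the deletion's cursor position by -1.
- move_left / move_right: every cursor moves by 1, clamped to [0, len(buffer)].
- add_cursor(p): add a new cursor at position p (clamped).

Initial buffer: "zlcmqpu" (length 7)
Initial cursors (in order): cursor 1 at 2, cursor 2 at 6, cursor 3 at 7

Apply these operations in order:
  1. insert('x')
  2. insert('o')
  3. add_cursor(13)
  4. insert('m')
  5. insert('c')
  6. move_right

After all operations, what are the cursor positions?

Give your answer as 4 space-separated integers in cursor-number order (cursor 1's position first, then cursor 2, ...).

Answer: 7 15 21 21

Derivation:
After op 1 (insert('x')): buffer="zlxcmqpxux" (len 10), cursors c1@3 c2@8 c3@10, authorship ..1....2.3
After op 2 (insert('o')): buffer="zlxocmqpxouxo" (len 13), cursors c1@4 c2@10 c3@13, authorship ..11....22.33
After op 3 (add_cursor(13)): buffer="zlxocmqpxouxo" (len 13), cursors c1@4 c2@10 c3@13 c4@13, authorship ..11....22.33
After op 4 (insert('m')): buffer="zlxomcmqpxomuxomm" (len 17), cursors c1@5 c2@12 c3@17 c4@17, authorship ..111....222.3334
After op 5 (insert('c')): buffer="zlxomccmqpxomcuxommcc" (len 21), cursors c1@6 c2@14 c3@21 c4@21, authorship ..1111....2222.333434
After op 6 (move_right): buffer="zlxomccmqpxomcuxommcc" (len 21), cursors c1@7 c2@15 c3@21 c4@21, authorship ..1111....2222.333434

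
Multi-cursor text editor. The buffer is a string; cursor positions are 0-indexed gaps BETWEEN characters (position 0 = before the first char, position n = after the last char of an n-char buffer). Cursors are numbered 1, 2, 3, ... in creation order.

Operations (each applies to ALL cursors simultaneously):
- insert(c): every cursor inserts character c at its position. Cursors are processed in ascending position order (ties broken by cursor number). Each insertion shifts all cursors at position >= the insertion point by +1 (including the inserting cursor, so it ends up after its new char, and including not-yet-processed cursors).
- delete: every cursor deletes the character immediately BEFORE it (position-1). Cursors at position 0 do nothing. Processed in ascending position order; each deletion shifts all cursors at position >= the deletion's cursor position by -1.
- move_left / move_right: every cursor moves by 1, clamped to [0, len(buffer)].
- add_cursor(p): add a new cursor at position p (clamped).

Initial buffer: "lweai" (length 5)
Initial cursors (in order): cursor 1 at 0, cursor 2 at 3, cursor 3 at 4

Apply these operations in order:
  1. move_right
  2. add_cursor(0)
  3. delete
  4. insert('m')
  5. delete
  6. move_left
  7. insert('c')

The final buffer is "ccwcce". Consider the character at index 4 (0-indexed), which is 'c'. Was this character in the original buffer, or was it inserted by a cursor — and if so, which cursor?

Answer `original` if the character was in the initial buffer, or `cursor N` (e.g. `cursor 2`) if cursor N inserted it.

After op 1 (move_right): buffer="lweai" (len 5), cursors c1@1 c2@4 c3@5, authorship .....
After op 2 (add_cursor(0)): buffer="lweai" (len 5), cursors c4@0 c1@1 c2@4 c3@5, authorship .....
After op 3 (delete): buffer="we" (len 2), cursors c1@0 c4@0 c2@2 c3@2, authorship ..
After op 4 (insert('m')): buffer="mmwemm" (len 6), cursors c1@2 c4@2 c2@6 c3@6, authorship 14..23
After op 5 (delete): buffer="we" (len 2), cursors c1@0 c4@0 c2@2 c3@2, authorship ..
After op 6 (move_left): buffer="we" (len 2), cursors c1@0 c4@0 c2@1 c3@1, authorship ..
After op 7 (insert('c')): buffer="ccwcce" (len 6), cursors c1@2 c4@2 c2@5 c3@5, authorship 14.23.
Authorship (.=original, N=cursor N): 1 4 . 2 3 .
Index 4: author = 3

Answer: cursor 3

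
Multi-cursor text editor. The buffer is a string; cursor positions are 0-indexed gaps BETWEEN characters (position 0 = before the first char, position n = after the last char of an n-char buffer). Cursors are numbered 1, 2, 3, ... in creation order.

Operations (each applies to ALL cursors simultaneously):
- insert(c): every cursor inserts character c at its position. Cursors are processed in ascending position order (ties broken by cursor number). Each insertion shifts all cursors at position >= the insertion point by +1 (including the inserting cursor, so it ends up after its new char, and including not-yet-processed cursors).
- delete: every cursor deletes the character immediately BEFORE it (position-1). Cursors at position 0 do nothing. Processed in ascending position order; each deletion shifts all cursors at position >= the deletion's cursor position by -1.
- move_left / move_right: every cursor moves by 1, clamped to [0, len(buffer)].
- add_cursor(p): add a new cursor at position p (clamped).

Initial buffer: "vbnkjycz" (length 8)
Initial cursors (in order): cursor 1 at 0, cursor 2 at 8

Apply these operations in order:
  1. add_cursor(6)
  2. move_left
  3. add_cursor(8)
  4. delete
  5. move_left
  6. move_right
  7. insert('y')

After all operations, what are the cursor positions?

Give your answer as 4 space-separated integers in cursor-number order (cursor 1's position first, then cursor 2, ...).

After op 1 (add_cursor(6)): buffer="vbnkjycz" (len 8), cursors c1@0 c3@6 c2@8, authorship ........
After op 2 (move_left): buffer="vbnkjycz" (len 8), cursors c1@0 c3@5 c2@7, authorship ........
After op 3 (add_cursor(8)): buffer="vbnkjycz" (len 8), cursors c1@0 c3@5 c2@7 c4@8, authorship ........
After op 4 (delete): buffer="vbnky" (len 5), cursors c1@0 c3@4 c2@5 c4@5, authorship .....
After op 5 (move_left): buffer="vbnky" (len 5), cursors c1@0 c3@3 c2@4 c4@4, authorship .....
After op 6 (move_right): buffer="vbnky" (len 5), cursors c1@1 c3@4 c2@5 c4@5, authorship .....
After op 7 (insert('y')): buffer="vybnkyyyy" (len 9), cursors c1@2 c3@6 c2@9 c4@9, authorship .1...3.24

Answer: 2 9 6 9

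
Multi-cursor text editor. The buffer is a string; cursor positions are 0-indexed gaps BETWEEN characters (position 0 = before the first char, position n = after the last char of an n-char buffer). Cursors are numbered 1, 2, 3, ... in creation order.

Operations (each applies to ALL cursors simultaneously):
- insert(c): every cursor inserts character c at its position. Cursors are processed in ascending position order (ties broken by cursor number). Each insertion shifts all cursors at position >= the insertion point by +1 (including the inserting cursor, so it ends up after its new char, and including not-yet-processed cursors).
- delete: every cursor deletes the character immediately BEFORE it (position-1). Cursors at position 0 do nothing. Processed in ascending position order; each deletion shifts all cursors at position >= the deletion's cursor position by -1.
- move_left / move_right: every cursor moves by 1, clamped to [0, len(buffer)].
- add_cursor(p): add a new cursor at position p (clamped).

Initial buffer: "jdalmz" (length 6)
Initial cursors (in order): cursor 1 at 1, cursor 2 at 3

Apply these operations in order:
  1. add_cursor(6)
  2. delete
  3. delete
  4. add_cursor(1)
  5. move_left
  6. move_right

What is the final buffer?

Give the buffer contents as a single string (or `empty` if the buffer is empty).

After op 1 (add_cursor(6)): buffer="jdalmz" (len 6), cursors c1@1 c2@3 c3@6, authorship ......
After op 2 (delete): buffer="dlm" (len 3), cursors c1@0 c2@1 c3@3, authorship ...
After op 3 (delete): buffer="l" (len 1), cursors c1@0 c2@0 c3@1, authorship .
After op 4 (add_cursor(1)): buffer="l" (len 1), cursors c1@0 c2@0 c3@1 c4@1, authorship .
After op 5 (move_left): buffer="l" (len 1), cursors c1@0 c2@0 c3@0 c4@0, authorship .
After op 6 (move_right): buffer="l" (len 1), cursors c1@1 c2@1 c3@1 c4@1, authorship .

Answer: l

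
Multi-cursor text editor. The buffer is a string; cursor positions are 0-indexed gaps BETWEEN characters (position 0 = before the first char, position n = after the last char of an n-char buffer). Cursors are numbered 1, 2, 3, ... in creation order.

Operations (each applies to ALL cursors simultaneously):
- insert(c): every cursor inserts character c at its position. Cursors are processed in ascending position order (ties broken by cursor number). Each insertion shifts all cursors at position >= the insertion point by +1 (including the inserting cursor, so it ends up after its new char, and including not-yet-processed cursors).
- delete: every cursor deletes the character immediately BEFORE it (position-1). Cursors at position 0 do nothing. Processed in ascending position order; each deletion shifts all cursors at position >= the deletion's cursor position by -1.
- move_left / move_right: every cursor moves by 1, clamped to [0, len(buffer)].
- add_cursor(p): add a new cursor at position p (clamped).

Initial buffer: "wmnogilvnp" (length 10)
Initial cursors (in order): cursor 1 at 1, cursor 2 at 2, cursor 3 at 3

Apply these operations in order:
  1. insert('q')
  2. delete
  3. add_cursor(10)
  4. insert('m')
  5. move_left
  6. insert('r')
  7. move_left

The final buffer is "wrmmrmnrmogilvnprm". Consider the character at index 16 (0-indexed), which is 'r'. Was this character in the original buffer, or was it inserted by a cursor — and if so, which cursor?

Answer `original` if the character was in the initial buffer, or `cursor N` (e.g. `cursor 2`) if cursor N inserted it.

Answer: cursor 4

Derivation:
After op 1 (insert('q')): buffer="wqmqnqogilvnp" (len 13), cursors c1@2 c2@4 c3@6, authorship .1.2.3.......
After op 2 (delete): buffer="wmnogilvnp" (len 10), cursors c1@1 c2@2 c3@3, authorship ..........
After op 3 (add_cursor(10)): buffer="wmnogilvnp" (len 10), cursors c1@1 c2@2 c3@3 c4@10, authorship ..........
After op 4 (insert('m')): buffer="wmmmnmogilvnpm" (len 14), cursors c1@2 c2@4 c3@6 c4@14, authorship .1.2.3.......4
After op 5 (move_left): buffer="wmmmnmogilvnpm" (len 14), cursors c1@1 c2@3 c3@5 c4@13, authorship .1.2.3.......4
After op 6 (insert('r')): buffer="wrmmrmnrmogilvnprm" (len 18), cursors c1@2 c2@5 c3@8 c4@17, authorship .11.22.33.......44
After op 7 (move_left): buffer="wrmmrmnrmogilvnprm" (len 18), cursors c1@1 c2@4 c3@7 c4@16, authorship .11.22.33.......44
Authorship (.=original, N=cursor N): . 1 1 . 2 2 . 3 3 . . . . . . . 4 4
Index 16: author = 4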